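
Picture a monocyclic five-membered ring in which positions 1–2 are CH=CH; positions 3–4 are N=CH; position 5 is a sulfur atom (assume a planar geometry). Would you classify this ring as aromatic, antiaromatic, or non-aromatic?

Aromatic

Check conjugation: every atom in a ring double bond is sp² and brings one electron to the p orbital; each =N– nitrogen is pyridine-type (lone pair in the sp² plane, one electron in the p orbital); the sulfur donates one lone pair from its p orbital — every position has a p orbital, so the cyclic π system is continuous.
Adding the contributions, 2 × 2 = 4 from the double-bond units + 2 from the S atom = 6.
With 6 π electrons (n = 1), the Hückel 4n+2 condition holds.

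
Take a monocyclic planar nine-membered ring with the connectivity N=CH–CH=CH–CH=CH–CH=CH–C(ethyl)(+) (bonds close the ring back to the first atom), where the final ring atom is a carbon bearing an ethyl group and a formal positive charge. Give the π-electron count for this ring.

Check conjugation: the double-bond atoms are sp², each contributing one p electron; each sp² =N– keeps its lone pair in-plane and puts one electron into the π system; the carbocation has an empty p orbital — every position has a p orbital, so the cyclic π system is continuous.
Counting π electrons: 4 × 2 = 8 from the double-bond units + 0 from the C(ethyl)(+) atom = 8.

8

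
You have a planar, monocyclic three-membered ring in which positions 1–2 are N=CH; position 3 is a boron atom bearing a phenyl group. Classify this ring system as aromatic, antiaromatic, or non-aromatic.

Aromatic

Every ring atom contributes a p orbital perpendicular to the ring (the double-bond atoms are sp², each contributing one p electron; each sp² =N– keeps its lone pair in-plane and puts one electron into the π system; the boron has an empty p orbital), so the π system is cyclic and fully conjugated.
π-electron count: 1 × 2 = 2 from the double-bond unit + 0 from the B(phenyl) atom = 2.
Since 2 = 4·0 + 2, the ring meets the 4n+2 criterion.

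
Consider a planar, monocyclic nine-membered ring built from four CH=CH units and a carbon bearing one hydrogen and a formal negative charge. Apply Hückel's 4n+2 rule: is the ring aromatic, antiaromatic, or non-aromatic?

Every ring atom contributes a p orbital perpendicular to the ring (each doubly-bonded ring atom is sp² with one p-orbital electron; the carbanion's lone pair occupies the p orbital), so the π system is cyclic and fully conjugated.
Adding the contributions, 4 × 2 = 8 from the double-bond units + 2 from the CH(-) atom = 10.
10 = 4(2) + 2, which satisfies Hückel's 4n+2 rule.

Aromatic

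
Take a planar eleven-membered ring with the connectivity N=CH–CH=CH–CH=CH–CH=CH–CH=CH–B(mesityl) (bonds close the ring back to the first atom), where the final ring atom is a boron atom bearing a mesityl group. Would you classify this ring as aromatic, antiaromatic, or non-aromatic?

All ring atoms are sp² and supply a p orbital to the ring (the double-bond atoms are sp², each contributing one p electron; each =N– nitrogen is pyridine-type (lone pair in the sp² plane, one electron in the p orbital); the boron has an empty p orbital); the conjugation is uninterrupted.
π-electron count: 5 × 2 = 10 from the double-bond units + 0 from the B(mesityl) atom = 10.
That gives a 4n+2 count (10, n = 2).

Aromatic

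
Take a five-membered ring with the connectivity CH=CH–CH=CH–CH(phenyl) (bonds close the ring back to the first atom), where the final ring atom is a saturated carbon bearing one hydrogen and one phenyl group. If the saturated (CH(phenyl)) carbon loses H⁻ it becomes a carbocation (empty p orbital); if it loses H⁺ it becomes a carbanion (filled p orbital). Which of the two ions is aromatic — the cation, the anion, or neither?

The anion

Both ions have a continuous loop of p orbitals — each ring atom is sp².
Cation: 2 × 2 + 0 = 4 π electrons → 4(1), antiaromatic.
Anion: 2 × 2 + 2 = 6 π electrons → 4(1)+2, aromatic.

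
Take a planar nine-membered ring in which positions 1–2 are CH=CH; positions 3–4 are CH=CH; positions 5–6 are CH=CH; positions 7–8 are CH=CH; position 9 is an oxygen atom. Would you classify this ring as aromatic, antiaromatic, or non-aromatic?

Aromatic

Every ring atom contributes a p orbital perpendicular to the ring (each doubly-bonded ring atom is sp² with one p-orbital electron; the oxygen donates one lone pair from its p orbital), so the π system is cyclic and fully conjugated.
Tallying contributions gives 4 × 2 = 8 from the double-bond units + 2 from the O atom = 10.
With 10 π electrons (n = 2), the Hückel 4n+2 condition holds.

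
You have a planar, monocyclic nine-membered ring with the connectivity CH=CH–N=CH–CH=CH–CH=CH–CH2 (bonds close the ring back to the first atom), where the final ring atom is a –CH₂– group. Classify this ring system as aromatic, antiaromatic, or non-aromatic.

The CH2 carbon is saturated: the tetrahedral CH₂ carbon is sp³ and has no p orbital in the ring π system. Conjugation is not continuous around the ring.
Without a continuous loop of overlapping p orbitals the Hückel electron count never comes into play.

Non-aromatic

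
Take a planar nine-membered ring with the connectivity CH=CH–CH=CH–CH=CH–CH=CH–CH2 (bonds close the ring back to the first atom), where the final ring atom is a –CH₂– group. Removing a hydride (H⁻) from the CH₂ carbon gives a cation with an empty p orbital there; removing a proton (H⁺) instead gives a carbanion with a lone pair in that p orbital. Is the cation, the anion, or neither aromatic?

The anion

Both ions have a continuous loop of p orbitals — each ring atom is sp².
Cation: 4 × 2 + 0 = 8 π electrons → 4(2), antiaromatic.
Anion: 4 × 2 + 2 = 10 π electrons → 4(2)+2, aromatic.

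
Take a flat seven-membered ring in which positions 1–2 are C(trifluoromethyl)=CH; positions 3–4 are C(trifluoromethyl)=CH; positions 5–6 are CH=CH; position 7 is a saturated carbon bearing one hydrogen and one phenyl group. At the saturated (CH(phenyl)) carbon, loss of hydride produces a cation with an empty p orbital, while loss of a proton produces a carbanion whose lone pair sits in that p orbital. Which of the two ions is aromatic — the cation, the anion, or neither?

The cation

In either ion the ring is fully conjugated: every atom, including the new sp² carbon, supplies a p orbital.
Cation: 3 × 2 + 0 = 6 π electrons → 4(1)+2, aromatic.
Anion: 3 × 2 + 2 = 8 π electrons → 4(2), antiaromatic.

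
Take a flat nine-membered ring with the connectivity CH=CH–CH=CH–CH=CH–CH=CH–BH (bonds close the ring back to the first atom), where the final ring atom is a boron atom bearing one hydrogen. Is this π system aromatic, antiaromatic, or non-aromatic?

All ring atoms are sp² and supply a p orbital to the ring (the double-bond atoms are sp², each contributing one p electron; the boron has an empty p orbital); the conjugation is uninterrupted.
Counting π electrons: 4 × 2 = 8 from the double-bond units + 0 from the BH atom = 8.
A 4n π count (8, n = 2) in a planar conjugated ring means antiaromatic.

Antiaromatic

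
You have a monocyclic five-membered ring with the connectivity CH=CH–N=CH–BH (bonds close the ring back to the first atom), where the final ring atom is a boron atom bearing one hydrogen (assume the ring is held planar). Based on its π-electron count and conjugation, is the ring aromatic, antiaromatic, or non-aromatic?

Check conjugation: each doubly-bonded ring atom is sp² with one p-orbital electron; the doubly-bonded nitrogens are pyridine-type — their lone pairs lie in the ring plane, leaving one electron in the p orbital; the boron has an empty p orbital — every position has a p orbital, so the cyclic π system is continuous.
Adding the contributions, 2 × 2 = 4 from the double-bond units + 0 from the BH atom = 4.
4 = 4(1); a planar, fully conjugated 4n system is antiaromatic.

Antiaromatic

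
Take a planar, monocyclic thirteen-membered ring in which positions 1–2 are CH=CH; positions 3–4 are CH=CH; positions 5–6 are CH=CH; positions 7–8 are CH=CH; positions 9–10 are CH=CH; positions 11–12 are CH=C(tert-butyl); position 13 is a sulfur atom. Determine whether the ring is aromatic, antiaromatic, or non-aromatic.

Every ring atom contributes a p orbital perpendicular to the ring (each doubly-bonded ring atom is sp² with one p-orbital electron; the sulfur donates one lone pair from its p orbital), so the π system is cyclic and fully conjugated.
π-electron count: 6 × 2 = 12 from the double-bond units + 2 from the S atom = 14.
14 = 4(3) + 2, which satisfies Hückel's 4n+2 rule.

Aromatic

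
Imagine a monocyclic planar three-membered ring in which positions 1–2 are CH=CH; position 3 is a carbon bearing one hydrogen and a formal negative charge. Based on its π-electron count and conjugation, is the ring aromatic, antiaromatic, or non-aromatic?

Check conjugation: each doubly-bonded ring atom is sp² with one p-orbital electron; the carbanion's lone pair occupies the p orbital — every position has a p orbital, so the cyclic π system is continuous.
Tallying contributions gives 1 × 2 = 2 from the double-bond unit + 2 from the CH(-) atom = 4.
4 is a 4n count (n = 1), so the planar conjugated ring is antiaromatic.
This is the cyclopropenyl anion.

Antiaromatic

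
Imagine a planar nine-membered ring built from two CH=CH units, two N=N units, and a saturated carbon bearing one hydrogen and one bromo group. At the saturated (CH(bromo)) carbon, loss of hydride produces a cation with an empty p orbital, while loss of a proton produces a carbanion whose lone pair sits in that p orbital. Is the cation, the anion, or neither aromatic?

Both ions have a continuous loop of p orbitals — each ring atom is sp².
Cation: 4 × 2 + 0 = 8 π electrons → 4(2), antiaromatic.
Anion: 4 × 2 + 2 = 10 π electrons → 4(2)+2, aromatic.

The anion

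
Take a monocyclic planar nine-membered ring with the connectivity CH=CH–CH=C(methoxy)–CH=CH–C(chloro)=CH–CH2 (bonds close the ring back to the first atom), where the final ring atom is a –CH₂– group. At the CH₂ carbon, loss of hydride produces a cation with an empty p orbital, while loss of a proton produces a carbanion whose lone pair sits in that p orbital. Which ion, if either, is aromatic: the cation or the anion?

Both ions have a continuous loop of p orbitals — each ring atom is sp².
Cation: 4 × 2 + 0 = 8 π electrons → 4(2), antiaromatic.
Anion: 4 × 2 + 2 = 10 π electrons → 4(2)+2, aromatic.

The anion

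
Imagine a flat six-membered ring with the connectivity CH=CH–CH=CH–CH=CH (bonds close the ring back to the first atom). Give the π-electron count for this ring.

All ring atoms are sp² and supply a p orbital to the ring (each doubly-bonded ring atom is sp² with one p-orbital electron); the conjugation is uninterrupted.
Counting π electrons: 3 × 2 = 6 from the 3 double-bond units.
(This ring is benzene.)

6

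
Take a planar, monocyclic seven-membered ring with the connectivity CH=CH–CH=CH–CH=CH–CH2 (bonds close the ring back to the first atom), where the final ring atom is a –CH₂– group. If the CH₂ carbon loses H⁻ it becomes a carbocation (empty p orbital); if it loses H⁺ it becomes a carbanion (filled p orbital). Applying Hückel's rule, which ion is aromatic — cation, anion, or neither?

Once that carbon is sp², every ring atom has a p orbital and both ions are fully conjugated.
Cation: 3 × 2 + 0 = 6 π electrons → 4(1)+2, aromatic.
Anion: 3 × 2 + 2 = 8 π electrons → 4(2), antiaromatic.

The cation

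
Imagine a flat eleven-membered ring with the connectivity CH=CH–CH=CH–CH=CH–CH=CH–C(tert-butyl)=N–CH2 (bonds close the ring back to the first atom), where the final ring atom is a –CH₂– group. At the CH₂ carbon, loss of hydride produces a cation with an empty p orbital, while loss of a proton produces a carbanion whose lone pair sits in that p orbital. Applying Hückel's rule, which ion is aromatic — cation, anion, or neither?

The cation

Both ions have a continuous loop of p orbitals — each ring atom is sp².
Cation: 5 × 2 + 0 = 10 π electrons → 4(2)+2, aromatic.
Anion: 5 × 2 + 2 = 12 π electrons → 4(3), antiaromatic.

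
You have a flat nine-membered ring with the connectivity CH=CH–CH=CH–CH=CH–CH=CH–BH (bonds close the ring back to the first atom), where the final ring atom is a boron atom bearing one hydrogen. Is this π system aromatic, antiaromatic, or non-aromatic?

Check conjugation: each doubly-bonded ring atom is sp² with one p-orbital electron; the boron has an empty p orbital — every position has a p orbital, so the cyclic π system is continuous.
π-electron count: 4 × 2 = 8 from the double-bond units + 0 from the BH atom = 8.
8 = 4(2); a planar, fully conjugated 4n system is antiaromatic.

Antiaromatic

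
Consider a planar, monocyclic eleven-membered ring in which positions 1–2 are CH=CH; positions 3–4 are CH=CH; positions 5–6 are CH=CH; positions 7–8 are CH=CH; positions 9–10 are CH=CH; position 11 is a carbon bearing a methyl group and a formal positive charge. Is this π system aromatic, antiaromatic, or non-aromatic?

The p orbitals form a continuous loop: every atom in a ring double bond is sp² and brings one electron to the p orbital; the carbocation has an empty p orbital. The ring is fully conjugated.
Counting π electrons: 5 × 2 = 10 from the double-bond units + 0 from the C(methyl)(+) atom = 10.
10 = 4(2) + 2, which satisfies Hückel's 4n+2 rule.

Aromatic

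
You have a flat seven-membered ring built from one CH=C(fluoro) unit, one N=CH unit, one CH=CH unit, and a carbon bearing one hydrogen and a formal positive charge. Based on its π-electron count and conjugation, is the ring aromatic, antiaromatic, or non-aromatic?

Every ring atom contributes a p orbital perpendicular to the ring (every atom in a ring double bond is sp² and brings one electron to the p orbital; the doubly-bonded nitrogens are pyridine-type — their lone pairs lie in the ring plane, leaving one electron in the p orbital; the carbocation has an empty p orbital), so the π system is cyclic and fully conjugated.
Counting π electrons: 3 × 2 = 6 from the double-bond units + 0 from the CH(+) atom = 6.
That gives a 4n+2 count (6, n = 1).

Aromatic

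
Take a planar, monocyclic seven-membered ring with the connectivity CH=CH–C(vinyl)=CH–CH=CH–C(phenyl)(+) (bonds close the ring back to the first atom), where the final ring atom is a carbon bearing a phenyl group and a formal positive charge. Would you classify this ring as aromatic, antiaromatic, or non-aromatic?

All ring atoms are sp² and supply a p orbital to the ring (the double-bond atoms are sp², each contributing one p electron; the carbocation has an empty p orbital); the conjugation is uninterrupted.
Adding the contributions, 3 × 2 = 6 from the double-bond units + 0 from the C(phenyl)(+) atom = 6.
Since 6 = 4·1 + 2, the ring meets the 4n+2 criterion.

Aromatic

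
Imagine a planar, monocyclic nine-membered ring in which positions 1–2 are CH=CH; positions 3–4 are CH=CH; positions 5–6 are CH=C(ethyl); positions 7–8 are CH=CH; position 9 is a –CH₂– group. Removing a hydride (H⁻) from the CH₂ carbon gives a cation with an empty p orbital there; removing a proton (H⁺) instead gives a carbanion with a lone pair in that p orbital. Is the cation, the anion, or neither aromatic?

The anion

Both ions have a continuous loop of p orbitals — each ring atom is sp².
Cation: 4 × 2 + 0 = 8 π electrons → 4(2), antiaromatic.
Anion: 4 × 2 + 2 = 10 π electrons → 4(2)+2, aromatic.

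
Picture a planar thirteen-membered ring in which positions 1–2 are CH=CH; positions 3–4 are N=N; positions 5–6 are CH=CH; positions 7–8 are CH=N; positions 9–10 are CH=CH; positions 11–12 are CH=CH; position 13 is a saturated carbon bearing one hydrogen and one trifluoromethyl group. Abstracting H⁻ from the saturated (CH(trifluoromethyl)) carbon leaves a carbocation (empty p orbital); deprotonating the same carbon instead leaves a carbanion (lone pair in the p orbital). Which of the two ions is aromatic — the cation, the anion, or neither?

The anion

In both ions every ring atom is sp² and contributes a p orbital, so both rings are fully conjugated.
Cation: 6 × 2 + 0 = 12 π electrons → 4(3), antiaromatic.
Anion: 6 × 2 + 2 = 14 π electrons → 4(3)+2, aromatic.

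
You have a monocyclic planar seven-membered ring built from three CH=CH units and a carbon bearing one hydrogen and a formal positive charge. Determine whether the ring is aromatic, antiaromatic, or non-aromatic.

Check conjugation: every atom in a ring double bond is sp² and brings one electron to the p orbital; the carbocation has an empty p orbital — every position has a p orbital, so the cyclic π system is continuous.
Adding the contributions, 3 × 2 = 6 from the double-bond units + 0 from the CH(+) atom = 6.
Since 6 = 4·1 + 2, the ring meets the 4n+2 criterion.
(This ring is the tropylium cation.)

Aromatic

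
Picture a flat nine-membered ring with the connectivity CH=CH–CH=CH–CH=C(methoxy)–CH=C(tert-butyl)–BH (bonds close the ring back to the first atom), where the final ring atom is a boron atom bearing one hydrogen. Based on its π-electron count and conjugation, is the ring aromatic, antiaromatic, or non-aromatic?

Antiaromatic

All ring atoms are sp² and supply a p orbital to the ring (each doubly-bonded ring atom is sp² with one p-orbital electron; the boron has an empty p orbital); the conjugation is uninterrupted.
Counting π electrons: 4 × 2 = 8 from the double-bond units + 0 from the BH atom = 8.
With 8 = 4·2 π electrons, Hückel's rule classifies the planar ring as antiaromatic.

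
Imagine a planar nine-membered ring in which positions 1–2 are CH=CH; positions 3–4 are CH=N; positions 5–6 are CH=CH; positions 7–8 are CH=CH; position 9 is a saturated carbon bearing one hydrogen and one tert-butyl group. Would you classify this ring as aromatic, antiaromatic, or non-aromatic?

The CH(tert-butyl) carbon is saturated: that saturated carbon is sp³ and has no p orbital in the ring π system. Conjugation is not continuous around the ring.
Broken conjugation rules out both aromaticity and antiaromaticity.

Non-aromatic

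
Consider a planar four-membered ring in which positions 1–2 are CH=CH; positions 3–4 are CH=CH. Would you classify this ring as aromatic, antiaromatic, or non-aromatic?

All ring atoms are sp² and supply a p orbital to the ring (each doubly-bonded ring atom is sp² with one p-orbital electron); the conjugation is uninterrupted.
π-electron count: 2 × 2 = 4 from the 2 double-bond units.
A 4n π count (4, n = 1) in a planar conjugated ring means antiaromatic.
This is cyclobutadiene.

Antiaromatic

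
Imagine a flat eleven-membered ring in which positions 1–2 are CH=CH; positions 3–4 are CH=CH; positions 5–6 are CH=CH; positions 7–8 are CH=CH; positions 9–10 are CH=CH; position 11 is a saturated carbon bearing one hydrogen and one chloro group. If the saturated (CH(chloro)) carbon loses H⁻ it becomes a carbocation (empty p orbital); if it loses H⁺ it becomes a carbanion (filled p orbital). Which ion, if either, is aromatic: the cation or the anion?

The cation

Once that carbon is sp², every ring atom has a p orbital and both ions are fully conjugated.
Cation: 5 × 2 + 0 = 10 π electrons → 4(2)+2, aromatic.
Anion: 5 × 2 + 2 = 12 π electrons → 4(3), antiaromatic.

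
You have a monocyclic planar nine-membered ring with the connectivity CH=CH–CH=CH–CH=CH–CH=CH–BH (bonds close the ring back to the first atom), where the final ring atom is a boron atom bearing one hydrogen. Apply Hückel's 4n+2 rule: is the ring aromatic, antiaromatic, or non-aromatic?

Antiaromatic

The p orbitals form a continuous loop: the double-bond atoms are sp², each contributing one p electron; the boron has an empty p orbital. The ring is fully conjugated.
Tallying contributions gives 4 × 2 = 8 from the double-bond units + 0 from the BH atom = 8.
With 8 = 4·2 π electrons, Hückel's rule classifies the planar ring as antiaromatic.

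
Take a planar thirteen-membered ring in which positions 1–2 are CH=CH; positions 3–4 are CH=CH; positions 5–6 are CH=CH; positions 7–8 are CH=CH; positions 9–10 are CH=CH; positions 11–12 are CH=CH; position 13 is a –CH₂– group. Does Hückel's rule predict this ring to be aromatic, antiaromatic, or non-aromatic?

Non-aromatic

Because the tetrahedral CH₂ carbon is sp³ and has no p orbital in the ring π system at the CH2 position, the π system cannot extend all the way around the ring.
Broken conjugation rules out both aromaticity and antiaromaticity.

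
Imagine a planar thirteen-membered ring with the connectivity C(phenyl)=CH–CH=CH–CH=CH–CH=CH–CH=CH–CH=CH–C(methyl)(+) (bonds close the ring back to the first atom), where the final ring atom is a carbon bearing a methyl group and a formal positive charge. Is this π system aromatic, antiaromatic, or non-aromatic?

Check conjugation: each doubly-bonded ring atom is sp² with one p-orbital electron; the carbocation has an empty p orbital — every position has a p orbital, so the cyclic π system is continuous.
Tallying contributions gives 6 × 2 = 12 from the double-bond units + 0 from the C(methyl)(+) atom = 12.
With 12 = 4·3 π electrons, Hückel's rule classifies the planar ring as antiaromatic.

Antiaromatic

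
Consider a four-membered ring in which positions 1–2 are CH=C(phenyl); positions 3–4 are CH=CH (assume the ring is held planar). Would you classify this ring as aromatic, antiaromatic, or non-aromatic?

Antiaromatic

All ring atoms are sp² and supply a p orbital to the ring (every atom in a ring double bond is sp² and brings one electron to the p orbital); the conjugation is uninterrupted.
Counting π electrons: 2 × 2 = 4 from the 2 double-bond units.
A 4n π count (4, n = 1) in a planar conjugated ring means antiaromatic.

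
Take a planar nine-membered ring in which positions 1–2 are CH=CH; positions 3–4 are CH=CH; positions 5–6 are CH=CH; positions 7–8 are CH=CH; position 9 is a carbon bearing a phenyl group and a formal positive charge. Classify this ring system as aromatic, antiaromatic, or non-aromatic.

Every ring atom contributes a p orbital perpendicular to the ring (the double-bond atoms are sp², each contributing one p electron; the carbocation has an empty p orbital), so the π system is cyclic and fully conjugated.
Tallying contributions gives 4 × 2 = 8 from the double-bond units + 0 from the C(phenyl)(+) atom = 8.
8 = 4(2); a planar, fully conjugated 4n system is antiaromatic.

Antiaromatic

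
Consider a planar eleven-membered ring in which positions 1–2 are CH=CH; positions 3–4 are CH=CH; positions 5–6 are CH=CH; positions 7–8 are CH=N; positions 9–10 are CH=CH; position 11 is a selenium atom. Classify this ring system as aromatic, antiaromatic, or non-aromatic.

Every ring atom contributes a p orbital perpendicular to the ring (each doubly-bonded ring atom is sp² with one p-orbital electron; each =N– nitrogen is pyridine-type (lone pair in the sp² plane, one electron in the p orbital); the selenium donates one lone pair from its p orbital), so the π system is cyclic and fully conjugated.
Counting π electrons: 5 × 2 = 10 from the double-bond units + 2 from the Se atom = 12.
With 12 = 4·3 π electrons, Hückel's rule classifies the planar ring as antiaromatic.

Antiaromatic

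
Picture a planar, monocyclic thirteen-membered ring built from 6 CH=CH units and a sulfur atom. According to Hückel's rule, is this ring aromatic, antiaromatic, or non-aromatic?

Aromatic

All ring atoms are sp² and supply a p orbital to the ring (each doubly-bonded ring atom is sp² with one p-orbital electron; the sulfur donates one lone pair from its p orbital); the conjugation is uninterrupted.
π-electron count: 6 × 2 = 12 from the double-bond units + 2 from the S atom = 14.
Since 14 = 4·3 + 2, the ring meets the 4n+2 criterion.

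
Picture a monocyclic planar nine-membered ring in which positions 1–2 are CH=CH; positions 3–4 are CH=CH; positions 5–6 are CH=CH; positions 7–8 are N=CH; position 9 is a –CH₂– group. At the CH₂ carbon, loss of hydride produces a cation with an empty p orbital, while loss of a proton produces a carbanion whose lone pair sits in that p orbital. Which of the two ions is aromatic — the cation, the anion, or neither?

In either ion the ring is fully conjugated: every atom, including the new sp² carbon, supplies a p orbital.
Cation: 4 × 2 + 0 = 8 π electrons → 4(2), antiaromatic.
Anion: 4 × 2 + 2 = 10 π electrons → 4(2)+2, aromatic.

The anion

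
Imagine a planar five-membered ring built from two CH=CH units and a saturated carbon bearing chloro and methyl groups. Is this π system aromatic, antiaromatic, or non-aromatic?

Non-aromatic

The C(chloro)(methyl) carbon is saturated: that saturated carbon is sp³ and has no p orbital in the ring π system. Conjugation is not continuous around the ring.
A ring that is not fully conjugated cannot be aromatic or antiaromatic regardless of its π-electron count.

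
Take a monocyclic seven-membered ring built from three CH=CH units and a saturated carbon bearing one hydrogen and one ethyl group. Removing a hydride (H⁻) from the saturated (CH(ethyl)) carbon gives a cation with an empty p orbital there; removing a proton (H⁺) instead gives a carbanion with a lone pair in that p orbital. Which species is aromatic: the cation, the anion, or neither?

In both ions every ring atom is sp² and contributes a p orbital, so both rings are fully conjugated.
Cation: 3 × 2 + 0 = 6 π electrons → 4(1)+2, aromatic.
Anion: 3 × 2 + 2 = 8 π electrons → 4(2), antiaromatic.

The cation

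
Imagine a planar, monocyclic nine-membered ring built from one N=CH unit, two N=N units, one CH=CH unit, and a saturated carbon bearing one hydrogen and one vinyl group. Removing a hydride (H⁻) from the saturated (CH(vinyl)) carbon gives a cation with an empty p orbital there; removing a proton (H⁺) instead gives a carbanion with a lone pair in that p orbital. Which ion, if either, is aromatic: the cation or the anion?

Both ions have a continuous loop of p orbitals — each ring atom is sp².
Cation: 4 × 2 + 0 = 8 π electrons → 4(2), antiaromatic.
Anion: 4 × 2 + 2 = 10 π electrons → 4(2)+2, aromatic.

The anion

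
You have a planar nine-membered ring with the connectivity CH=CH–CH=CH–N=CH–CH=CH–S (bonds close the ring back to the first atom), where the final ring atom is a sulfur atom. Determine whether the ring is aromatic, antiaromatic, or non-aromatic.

The p orbitals form a continuous loop: every atom in a ring double bond is sp² and brings one electron to the p orbital; each sp² =N– keeps its lone pair in-plane and puts one electron into the π system; the sulfur donates one lone pair from its p orbital. The ring is fully conjugated.
π-electron count: 4 × 2 = 8 from the double-bond units + 2 from the S atom = 10.
With 10 π electrons (n = 2), the Hückel 4n+2 condition holds.

Aromatic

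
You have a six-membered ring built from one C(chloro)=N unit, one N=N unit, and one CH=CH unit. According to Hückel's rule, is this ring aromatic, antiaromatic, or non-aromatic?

All ring atoms are sp² and supply a p orbital to the ring (each doubly-bonded ring atom is sp² with one p-orbital electron; each =N– nitrogen is pyridine-type (lone pair in the sp² plane, one electron in the p orbital)); the conjugation is uninterrupted.
Adding the contributions, 3 × 2 = 6 from the 3 double-bond units.
That gives a 4n+2 count (6, n = 1).

Aromatic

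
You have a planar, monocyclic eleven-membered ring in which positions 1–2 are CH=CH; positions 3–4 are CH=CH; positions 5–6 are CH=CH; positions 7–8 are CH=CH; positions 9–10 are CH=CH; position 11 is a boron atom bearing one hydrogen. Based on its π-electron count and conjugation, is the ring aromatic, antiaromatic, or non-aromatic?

All ring atoms are sp² and supply a p orbital to the ring (each doubly-bonded ring atom is sp² with one p-orbital electron; the boron has an empty p orbital); the conjugation is uninterrupted.
π-electron count: 5 × 2 = 10 from the double-bond units + 0 from the BH atom = 10.
With 10 π electrons (n = 2), the Hückel 4n+2 condition holds.

Aromatic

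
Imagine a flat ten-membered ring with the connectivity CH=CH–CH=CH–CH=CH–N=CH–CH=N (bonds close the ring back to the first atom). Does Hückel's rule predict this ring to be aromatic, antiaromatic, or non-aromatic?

All ring atoms are sp² and supply a p orbital to the ring (the double-bond atoms are sp², each contributing one p electron; each =N– nitrogen is pyridine-type (lone pair in the sp² plane, one electron in the p orbital)); the conjugation is uninterrupted.
Counting π electrons: 5 × 2 = 10 from the 5 double-bond units.
With 10 π electrons (n = 2), the Hückel 4n+2 condition holds.

Aromatic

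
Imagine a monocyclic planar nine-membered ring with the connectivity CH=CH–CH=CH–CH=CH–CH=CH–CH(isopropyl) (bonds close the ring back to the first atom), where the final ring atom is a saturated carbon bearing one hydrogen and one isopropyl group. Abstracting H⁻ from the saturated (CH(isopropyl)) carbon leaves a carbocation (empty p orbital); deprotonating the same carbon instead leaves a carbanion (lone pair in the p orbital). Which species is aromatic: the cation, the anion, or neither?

The anion

Both ions have a continuous loop of p orbitals — each ring atom is sp².
Cation: 4 × 2 + 0 = 8 π electrons → 4(2), antiaromatic.
Anion: 4 × 2 + 2 = 10 π electrons → 4(2)+2, aromatic.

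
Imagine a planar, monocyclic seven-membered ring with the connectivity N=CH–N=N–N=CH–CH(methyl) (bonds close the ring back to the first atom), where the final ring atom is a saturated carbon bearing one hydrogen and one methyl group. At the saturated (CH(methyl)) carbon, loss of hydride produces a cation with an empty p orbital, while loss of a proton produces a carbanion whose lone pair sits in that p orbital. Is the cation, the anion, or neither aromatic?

The cation

In either ion the ring is fully conjugated: every atom, including the new sp² carbon, supplies a p orbital.
Cation: 3 × 2 + 0 = 6 π electrons → 4(1)+2, aromatic.
Anion: 3 × 2 + 2 = 8 π electrons → 4(2), antiaromatic.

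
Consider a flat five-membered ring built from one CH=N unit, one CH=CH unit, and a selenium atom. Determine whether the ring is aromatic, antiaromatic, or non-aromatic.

All ring atoms are sp² and supply a p orbital to the ring (each doubly-bonded ring atom is sp² with one p-orbital electron; each =N– nitrogen is pyridine-type (lone pair in the sp² plane, one electron in the p orbital); the selenium donates one lone pair from its p orbital); the conjugation is uninterrupted.
Counting π electrons: 2 × 2 = 4 from the double-bond units + 2 from the Se atom = 6.
That gives a 4n+2 count (6, n = 1).

Aromatic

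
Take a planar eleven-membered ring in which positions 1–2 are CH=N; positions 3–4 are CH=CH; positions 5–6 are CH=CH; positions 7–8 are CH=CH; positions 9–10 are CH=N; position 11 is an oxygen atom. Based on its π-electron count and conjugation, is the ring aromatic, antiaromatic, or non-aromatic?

Every ring atom contributes a p orbital perpendicular to the ring (every atom in a ring double bond is sp² and brings one electron to the p orbital; each sp² =N– keeps its lone pair in-plane and puts one electron into the π system; the oxygen donates one lone pair from its p orbital), so the π system is cyclic and fully conjugated.
π-electron count: 5 × 2 = 10 from the double-bond units + 2 from the O atom = 12.
12 is a 4n count (n = 3), so the planar conjugated ring is antiaromatic.

Antiaromatic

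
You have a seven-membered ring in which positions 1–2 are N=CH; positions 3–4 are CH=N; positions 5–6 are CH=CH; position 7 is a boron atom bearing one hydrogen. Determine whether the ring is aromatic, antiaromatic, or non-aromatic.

Every ring atom contributes a p orbital perpendicular to the ring (every atom in a ring double bond is sp² and brings one electron to the p orbital; each sp² =N– keeps its lone pair in-plane and puts one electron into the π system; the boron has an empty p orbital), so the π system is cyclic and fully conjugated.
π-electron count: 3 × 2 = 6 from the double-bond units + 0 from the BH atom = 6.
With 6 π electrons (n = 1), the Hückel 4n+2 condition holds.

Aromatic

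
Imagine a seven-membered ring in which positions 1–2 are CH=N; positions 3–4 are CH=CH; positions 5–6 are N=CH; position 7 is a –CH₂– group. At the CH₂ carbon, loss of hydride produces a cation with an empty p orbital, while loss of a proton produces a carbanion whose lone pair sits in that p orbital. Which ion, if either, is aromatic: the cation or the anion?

The cation

In either ion the ring is fully conjugated: every atom, including the new sp² carbon, supplies a p orbital.
Cation: 3 × 2 + 0 = 6 π electrons → 4(1)+2, aromatic.
Anion: 3 × 2 + 2 = 8 π electrons → 4(2), antiaromatic.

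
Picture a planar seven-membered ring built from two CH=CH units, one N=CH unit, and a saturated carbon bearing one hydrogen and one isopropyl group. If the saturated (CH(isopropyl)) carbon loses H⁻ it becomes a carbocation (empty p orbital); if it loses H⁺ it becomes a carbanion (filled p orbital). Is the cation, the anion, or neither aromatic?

The cation

In both ions every ring atom is sp² and contributes a p orbital, so both rings are fully conjugated.
Cation: 3 × 2 + 0 = 6 π electrons → 4(1)+2, aromatic.
Anion: 3 × 2 + 2 = 8 π electrons → 4(2), antiaromatic.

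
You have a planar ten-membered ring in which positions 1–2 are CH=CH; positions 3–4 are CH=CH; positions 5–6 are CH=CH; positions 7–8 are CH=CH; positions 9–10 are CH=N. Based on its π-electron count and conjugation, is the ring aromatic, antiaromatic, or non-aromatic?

Aromatic

Check conjugation: every atom in a ring double bond is sp² and brings one electron to the p orbital; each sp² =N– keeps its lone pair in-plane and puts one electron into the π system — every position has a p orbital, so the cyclic π system is continuous.
Counting π electrons: 5 × 2 = 10 from the 5 double-bond units.
That gives a 4n+2 count (10, n = 2).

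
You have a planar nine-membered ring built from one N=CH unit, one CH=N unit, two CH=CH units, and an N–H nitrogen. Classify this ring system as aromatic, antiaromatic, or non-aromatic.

All ring atoms are sp² and supply a p orbital to the ring (each doubly-bonded ring atom is sp² with one p-orbital electron; the doubly-bonded nitrogens are pyridine-type — their lone pairs lie in the ring plane, leaving one electron in the p orbital; the pyrrole-type nitrogen donates its lone pair from the p orbital); the conjugation is uninterrupted.
Tallying contributions gives 4 × 2 = 8 from the double-bond units + 2 from the NH atom = 10.
10 = 4(2) + 2, which satisfies Hückel's 4n+2 rule.

Aromatic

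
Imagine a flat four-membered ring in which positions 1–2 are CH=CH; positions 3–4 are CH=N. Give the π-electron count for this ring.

All ring atoms are sp² and supply a p orbital to the ring (the double-bond atoms are sp², each contributing one p electron; each sp² =N– keeps its lone pair in-plane and puts one electron into the π system); the conjugation is uninterrupted.
Adding the contributions, 2 × 2 = 4 from the 2 double-bond units.

4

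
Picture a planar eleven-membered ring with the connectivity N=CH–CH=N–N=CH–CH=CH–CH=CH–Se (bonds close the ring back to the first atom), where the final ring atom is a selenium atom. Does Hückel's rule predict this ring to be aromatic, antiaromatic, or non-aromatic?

All ring atoms are sp² and supply a p orbital to the ring (every atom in a ring double bond is sp² and brings one electron to the p orbital; each =N– nitrogen is pyridine-type (lone pair in the sp² plane, one electron in the p orbital); the selenium donates one lone pair from its p orbital); the conjugation is uninterrupted.
Adding the contributions, 5 × 2 = 10 from the double-bond units + 2 from the Se atom = 12.
A 4n π count (12, n = 3) in a planar conjugated ring means antiaromatic.

Antiaromatic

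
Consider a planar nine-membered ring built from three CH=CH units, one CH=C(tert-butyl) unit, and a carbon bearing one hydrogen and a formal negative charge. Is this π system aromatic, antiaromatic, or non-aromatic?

Aromatic

The p orbitals form a continuous loop: the double-bond atoms are sp², each contributing one p electron; the carbanion's lone pair occupies the p orbital. The ring is fully conjugated.
Tallying contributions gives 4 × 2 = 8 from the double-bond units + 2 from the CH(-) atom = 10.
That gives a 4n+2 count (10, n = 2).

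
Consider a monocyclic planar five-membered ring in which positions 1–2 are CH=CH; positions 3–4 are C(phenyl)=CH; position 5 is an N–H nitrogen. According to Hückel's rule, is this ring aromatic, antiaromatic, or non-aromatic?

The p orbitals form a continuous loop: the double-bond atoms are sp², each contributing one p electron; the pyrrole-type nitrogen donates its lone pair from the p orbital. The ring is fully conjugated.
Adding the contributions, 2 × 2 = 4 from the double-bond units + 2 from the NH atom = 6.
With 6 π electrons (n = 1), the Hückel 4n+2 condition holds.

Aromatic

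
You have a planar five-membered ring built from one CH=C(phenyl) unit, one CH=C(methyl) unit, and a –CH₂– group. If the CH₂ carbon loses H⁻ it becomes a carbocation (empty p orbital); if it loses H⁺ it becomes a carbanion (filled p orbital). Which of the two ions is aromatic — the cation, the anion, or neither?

The anion

Both ions have a continuous loop of p orbitals — each ring atom is sp².
Cation: 2 × 2 + 0 = 4 π electrons → 4(1), antiaromatic.
Anion: 2 × 2 + 2 = 6 π electrons → 4(1)+2, aromatic.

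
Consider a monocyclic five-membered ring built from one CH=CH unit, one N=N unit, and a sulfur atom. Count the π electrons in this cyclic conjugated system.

6

Check conjugation: every atom in a ring double bond is sp² and brings one electron to the p orbital; each sp² =N– keeps its lone pair in-plane and puts one electron into the π system; the sulfur donates one lone pair from its p orbital — every position has a p orbital, so the cyclic π system is continuous.
π-electron count: 2 × 2 = 4 from the double-bond units + 2 from the S atom = 6.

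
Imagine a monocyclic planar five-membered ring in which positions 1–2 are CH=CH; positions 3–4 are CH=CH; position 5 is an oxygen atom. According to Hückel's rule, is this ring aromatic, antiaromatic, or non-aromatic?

The p orbitals form a continuous loop: each doubly-bonded ring atom is sp² with one p-orbital electron; the oxygen donates one lone pair from its p orbital. The ring is fully conjugated.
Tallying contributions gives 2 × 2 = 4 from the double-bond units + 2 from the O atom = 6.
Since 6 = 4·1 + 2, the ring meets the 4n+2 criterion.
This is furan.

Aromatic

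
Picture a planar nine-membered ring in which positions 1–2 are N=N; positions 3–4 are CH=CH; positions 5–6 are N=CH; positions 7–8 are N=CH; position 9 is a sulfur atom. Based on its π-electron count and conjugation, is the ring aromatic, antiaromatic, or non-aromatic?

Aromatic

Check conjugation: every atom in a ring double bond is sp² and brings one electron to the p orbital; each sp² =N– keeps its lone pair in-plane and puts one electron into the π system; the sulfur donates one lone pair from its p orbital — every position has a p orbital, so the cyclic π system is continuous.
Counting π electrons: 4 × 2 = 8 from the double-bond units + 2 from the S atom = 10.
Since 10 = 4·2 + 2, the ring meets the 4n+2 criterion.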